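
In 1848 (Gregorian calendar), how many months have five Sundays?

A month of length L has five Sundays iff its first Sunday is on day ≤ L−28 (so day 1–3 in a 31-day month, 1–2 in a 30-day month, day 1 in a leap February).
Checking each month of 1848: Jan starts Sat (31d) ✓; Feb starts Tue (29d); Mar starts Wed (31d); Apr starts Sat (30d) ✓; May starts Mon (31d); Jun starts Thu (30d); Jul starts Sat (31d) ✓; Aug starts Tue (31d); Sep starts Fri (30d); Oct starts Sun (31d) ✓; Nov starts Wed (30d); Dec starts Fri (31d) ✓.
Five-Sunday months: January, April, July, October, December → 5.

5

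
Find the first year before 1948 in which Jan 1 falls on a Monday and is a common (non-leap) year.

1945

Jan 1 advances by 2 weekdays after a leap year and by 1 after a common year.
1948: Jan 1 is Thursday (leap).
1947: Wednesday
1946: Tuesday
1945: Monday
1945 begins on a Monday and is a common year.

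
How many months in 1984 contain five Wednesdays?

A month of length L has five Wednesdays iff its first Wednesday is on day ≤ L−28 (so day 1–3 in a 31-day month, 1–2 in a 30-day month, day 1 in a leap February).
Checking each month of 1984: Jan starts Sun (31d); Feb starts Wed (29d) ✓; Mar starts Thu (31d); Apr starts Sun (30d); May starts Tue (31d) ✓; Jun starts Fri (30d); Jul starts Sun (31d); Aug starts Wed (31d) ✓; Sep starts Sat (30d); Oct starts Mon (31d) ✓; Nov starts Thu (30d); Dec starts Sat (31d).
Five-Wednesday months: February, May, August, October → 4.

4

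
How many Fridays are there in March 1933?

March 1933 has 31 days and begins on Wednesday.
The first Friday is March 3.
Fridays fall on 3, 10, 17, 24, 31 — that's 5.

5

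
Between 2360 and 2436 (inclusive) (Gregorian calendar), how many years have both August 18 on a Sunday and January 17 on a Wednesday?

Check each year's weekday for August 18 and January 17:
  2360: Thu/Sun  2361: Fri/Tue  2362: Sat/Wed  2363: Sun/Thu  2364: Tue/Fri  2365: Wed/Sun  2366: Thu/Mon  2367: Fri/Tue  2368: Sun/Wed ✓  2369: Mon/Fri  2370: Tue/Sat  2371: Wed/Sun  2372: Fri/Mon  2373: Sat/Wed  …(49 more)…  2423: Fri/Tue  2424: Sun/Wed ✓  2425: Mon/Fri  2426: Tue/Sat  2427: Wed/Sun  2428: Fri/Mon  2429: Sat/Wed  2430: Sun/Thu  2431: Mon/Fri  2432: Wed/Sat  2433: Thu/Mon  2434: Fri/Tue  2435: Sat/Wed  2436: Mon/Thu
Both conditions hold in: 2368, 2396, 2424 — 3.

3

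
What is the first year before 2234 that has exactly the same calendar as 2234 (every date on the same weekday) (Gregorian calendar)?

2223

Two years share a calendar iff Jan 1 falls on the same weekday and both are leap or both are common. 2234: Jan 1 is Wednesday, common year.
2233: Jan 1 Tuesday, common
2232: Jan 1 Sunday, leap
2231: Jan 1 Saturday, common
2230: Jan 1 Friday, common
2229: Jan 1 Thursday, common
2228: Jan 1 Tuesday, leap
2227: Jan 1 Monday, common
2226: Jan 1 Sunday, common
2225: Jan 1 Saturday, common
2224: Jan 1 Thursday, leap
2223: Jan 1 Wednesday, common
2223 matches on both conditions.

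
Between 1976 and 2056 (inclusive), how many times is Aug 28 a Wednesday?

Track Aug 28's weekday year by year (advancing +1, or +2 across a Feb 29):
  1976: Sat  1977: Sun (+1)  1978: Mon (+1)  1979: Tue (+1)  1980: Thu (+2)
  1981: Fri (+1)  1982: Sat (+1)  1983: Sun (+1)  1984: Tue (+2)  1985: Wed (+1) ✓
  1986: Thu (+1)  1987: Fri (+1)  1988: Sun (+2)  1989: Mon (+1)  … (53 more years) …
  2043: Fri (+1)  2044: Sun (+2)  2045: Mon (+1)  2046: Tue (+1)  2047: Wed (+1) ✓
  2048: Fri (+2)  2049: Sat (+1)  2050: Sun (+1)  2051: Mon (+1)  2052: Wed (+2) ✓
  2053: Thu (+1)  2054: Fri (+1)  2055: Sat (+1)  2056: Mon (+2)
Wednesday years: 1985, 1991, 1996, 2002, 2013, 2019, 2024, 2030, 2041, 2047, 2052 — 11 in total.

11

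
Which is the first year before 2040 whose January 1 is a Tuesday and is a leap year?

Jan 1 advances by 2 weekdays after a leap year and by 1 after a common year.
2040: Jan 1 is Sunday (leap).
2039: Saturday
2038: Friday
2037: Thursday
2036: Tuesday (leap)
2036 begins on a Tuesday and is a leap year.

2036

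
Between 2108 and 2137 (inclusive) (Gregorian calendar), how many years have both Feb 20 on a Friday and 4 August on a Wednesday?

Check each year's weekday for Feb 20 and 4 August:
  2108: Mon/Sat  2109: Wed/Sun  2110: Thu/Mon  2111: Fri/Tue  2112: Sat/Thu  2113: Mon/Fri  2114: Tue/Sat  2115: Wed/Sun  2116: Thu/Tue  2117: Sat/Wed  2118: Sun/Thu  2119: Mon/Fri  2120: Tue/Sun  2121: Thu/Mon  2122: Fri/Tue  2123: Sat/Wed  2124: Sun/Fri  2125: Tue/Sat  2126: Wed/Sun  2127: Thu/Mon  2128: Fri/Wed ✓  2129: Sun/Thu  2130: Mon/Fri  2131: Tue/Sat  2132: Wed/Mon  2133: Fri/Tue  2134: Sat/Wed  2135: Sun/Thu  2136: Mon/Sat  2137: Wed/Sun
Both conditions hold in: 2128 — 1.

1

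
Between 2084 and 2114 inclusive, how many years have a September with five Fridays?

September has 30 days; it has five Fridays when Friday falls among the first (month-length − 28) days — i.e. when September 1 is one of Friday/Thursday.
September 1 by year: 2084:Fri✓ 2085:Sat 2086:Sun 2087:Mon 2088:Wed 2089:Thu✓ 2090:Fri✓ 2091:Sat 2092:Mon 2093:Tue 2094:Wed 2095:Thu✓ 2096:Sat 2097:Sun 2098:Mon 2099:Tue 2100:Wed 2101:Thu✓ 2102:Fri✓ 2103:Sat 2104:Mon 2105:Tue 2106:Wed 2107:Thu✓ 2108:Sat 2109:Sun 2110:Mon 2111:Tue 2112:Thu✓ 2113:Fri✓ 2114:Sat
Years with five Fridays: 2084, 2089, 2090, 2095, 2101, 2102, 2107, 2112, 2113 → 9.

9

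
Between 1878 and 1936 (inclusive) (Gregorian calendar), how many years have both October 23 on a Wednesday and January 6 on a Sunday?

Check each year's weekday for October 23 and January 6:
  1878: Wed/Sun ✓  1879: Thu/Mon  1880: Sat/Tue  1881: Sun/Thu  1882: Mon/Fri  1883: Tue/Sat  1884: Thu/Sun  1885: Fri/Tue  1886: Sat/Wed  1887: Sun/Thu  1888: Tue/Fri  1889: Wed/Sun ✓  1890: Thu/Mon  1891: Fri/Tue  …(31 more)…  1923: Tue/Sat  1924: Thu/Sun  1925: Fri/Tue  1926: Sat/Wed  1927: Sun/Thu  1928: Tue/Fri  1929: Wed/Sun ✓  1930: Thu/Mon  1931: Fri/Tue  1932: Sun/Wed  1933: Mon/Fri  1934: Tue/Sat  1935: Wed/Sun ✓  1936: Fri/Mon
Both conditions hold in: 1878, 1889, 1895, 1901, 1907, 1918, 1929, 1935 — 8.

8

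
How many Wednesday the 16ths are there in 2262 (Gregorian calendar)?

2

Check the 16th of each month of 2262: Jan 16: Thu, Feb 16: Sun, Mar 16: Sun, Apr 16: Wed, May 16: Fri, Jun 16: Mon, Jul 16: Wed, Aug 16: Sat, Sep 16: Tue, Oct 16: Thu, Nov 16: Sun, Dec 16: Tue.
Wednesday occurs in April, July — 2 months.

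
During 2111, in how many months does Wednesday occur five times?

A month of length L has five Wednesdays iff its first Wednesday is on day ≤ L−28 (so day 1–3 in a 31-day month, 1–2 in a 30-day month, day 1 in a leap February).
Checking each month of 2111: Jan starts Thu (31d); Feb starts Sun (28d); Mar starts Sun (31d); Apr starts Wed (30d) ✓; May starts Fri (31d); Jun starts Mon (30d); Jul starts Wed (31d) ✓; Aug starts Sat (31d); Sep starts Tue (30d) ✓; Oct starts Thu (31d); Nov starts Sun (30d); Dec starts Tue (31d) ✓.
Five-Wednesday months: April, July, September, December → 4.

4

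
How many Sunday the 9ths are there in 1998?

1

Check the 9th of each month of 1998: Jan 9: Fri, Feb 9: Mon, Mar 9: Mon, Apr 9: Thu, May 9: Sat, Jun 9: Tue, Jul 9: Thu, Aug 9: Sun, Sep 9: Wed, Oct 9: Fri, Nov 9: Mon, Dec 9: Wed.
Sunday occurs in August — 1 month.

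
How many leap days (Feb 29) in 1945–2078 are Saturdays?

5

Leap years in 1945–2078: 33 of them.
Feb 29 weekday advances by 5 (mod 7) from one leap year to the next four years later (or differs when a century non-leap intervenes).
Leap-day weekdays: 1948:Sun 1952:Fri 1956:Wed 1960:Mon 1964:Sat✓ 1968:Thu 1972:Tue 1976:Sun 1980:Fri 1984:Wed 1988:Mon 1992:Sat✓ 1996:Thu …(7 more)… 2028:Tue 2032:Sun 2036:Fri 2040:Wed 2044:Mon 2048:Sat✓ 2052:Thu 2056:Tue 2060:Sun 2064:Fri 2068:Wed 2072:Mon 2076:Sat✓
Saturday: 1964, 1992, 2020, 2048, 2076 → 5.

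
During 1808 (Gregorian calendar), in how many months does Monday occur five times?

4

A month of length L has five Mondays iff its first Monday is on day ≤ L−28 (so day 1–3 in a 31-day month, 1–2 in a 30-day month, day 1 in a leap February).
Checking each month of 1808: Jan starts Fri (31d); Feb starts Mon (29d) ✓; Mar starts Tue (31d); Apr starts Fri (30d); May starts Sun (31d) ✓; Jun starts Wed (30d); Jul starts Fri (31d); Aug starts Mon (31d) ✓; Sep starts Thu (30d); Oct starts Sat (31d) ✓; Nov starts Tue (30d); Dec starts Thu (31d).
Five-Monday months: February, May, August, October → 4.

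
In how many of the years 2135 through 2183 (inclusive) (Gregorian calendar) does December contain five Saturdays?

December has 31 days; it has five Saturdays when Saturday falls among the first (month-length − 28) days — i.e. when December 1 is one of Saturday/Friday/Thursday.
December 1 by year: 2135:Thu✓ 2136:Sat✓ 2137:Sun 2138:Mon 2139:Tue 2140:Thu✓ 2141:Fri✓ 2142:Sat✓ 2143:Sun 2144:Tue 2145:Wed 2146:Thu✓ 2147:Fri✓ 2148:Sun 2149:Mon …(19 more)… 2169:Fri✓ 2170:Sat✓ 2171:Sun 2172:Tue 2173:Wed 2174:Thu✓ 2175:Fri✓ 2176:Sun 2177:Mon 2178:Tue 2179:Wed 2180:Fri✓ 2181:Sat✓ 2182:Sun 2183:Mon
Years with five Saturdays: 2135, 2136, 2140, 2141, 2142, 2146, 2147, 2152, 2153, 2157, 2158, 2159, 2163, 2164, 2168, 2169, 2170, 2174, 2175, 2180, 2181 → 21.

21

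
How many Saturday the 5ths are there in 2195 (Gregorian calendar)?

Check the 5th of each month of 2195: Jan 5: Mon, Feb 5: Thu, Mar 5: Thu, Apr 5: Sun, May 5: Tue, Jun 5: Fri, Jul 5: Sun, Aug 5: Wed, Sep 5: Sat, Oct 5: Mon, Nov 5: Thu, Dec 5: Sat.
Saturday occurs in September, December — 2 months.

2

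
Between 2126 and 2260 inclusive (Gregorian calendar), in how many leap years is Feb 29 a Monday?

5

Leap years in 2126–2260: 33 of them.
Feb 29 weekday advances by 5 (mod 7) from one leap year to the next four years later (or differs when a century non-leap intervenes).
Leap-day weekdays: 2128:Sun 2132:Fri 2136:Wed 2140:Mon✓ 2144:Sat 2148:Thu 2152:Tue 2156:Sun 2160:Fri 2164:Wed 2168:Mon✓ 2172:Sat 2176:Thu …(7 more)… 2212:Sat 2216:Thu 2220:Tue 2224:Sun 2228:Fri 2232:Wed 2236:Mon✓ 2240:Sat 2244:Thu 2248:Tue 2252:Sun 2256:Fri 2260:Wed
Monday: 2140, 2168, 2196, 2208, 2236 → 5.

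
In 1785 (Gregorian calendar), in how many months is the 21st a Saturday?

Check the 21st of each month of 1785: Jan 21: Fri, Feb 21: Mon, Mar 21: Mon, Apr 21: Thu, May 21: Sat, Jun 21: Tue, Jul 21: Thu, Aug 21: Sun, Sep 21: Wed, Oct 21: Fri, Nov 21: Mon, Dec 21: Wed.
Saturday occurs in May — 1 month.

1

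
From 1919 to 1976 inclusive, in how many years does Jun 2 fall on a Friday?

8

Track Jun 2's weekday year by year (advancing +1, or +2 across a Feb 29):
  1919: Mon  1920: Wed (+2)  1921: Thu (+1)  1922: Fri (+1) ✓  1923: Sat (+1)
  1924: Mon (+2)  1925: Tue (+1)  1926: Wed (+1)  1927: Thu (+1)  1928: Sat (+2)
  1929: Sun (+1)  1930: Mon (+1)  1931: Tue (+1)  1932: Thu (+2)  … (30 more years) …
  1963: Sun (+1)  1964: Tue (+2)  1965: Wed (+1)  1966: Thu (+1)  1967: Fri (+1) ✓
  1968: Sun (+2)  1969: Mon (+1)  1970: Tue (+1)  1971: Wed (+1)  1972: Fri (+2) ✓
  1973: Sat (+1)  1974: Sun (+1)  1975: Mon (+1)  1976: Wed (+2)
Friday years: 1922, 1933, 1939, 1944, 1950, 1961, 1967, 1972 — 8 in total.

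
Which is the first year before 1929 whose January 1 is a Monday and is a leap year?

Jan 1 advances by 2 weekdays after a leap year and by 1 after a common year.
1929: Jan 1 is Tuesday.
1928: Sunday (leap)
1927: Saturday
1926: Friday
1925: Thursday
1924: Tuesday (leap)
1923: Monday
1922: Sunday
1921: Saturday
1920: Thursday (leap)
1919: Wednesday
1918: Tuesday
1917: Monday
1916: Saturday (leap)
1915: Friday
1914: Thursday
1913: Wednesday
1912: Monday (leap)
1912 begins on a Monday and is a leap year.

1912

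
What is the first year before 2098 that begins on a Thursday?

2093

Jan 1 advances by 2 weekdays after a leap year and by 1 after a common year.
2098: Jan 1 is Wednesday.
2097: Tuesday
2096: Sunday (leap)
2095: Saturday
2094: Friday
2093: Thursday
2093 begins on a Thursday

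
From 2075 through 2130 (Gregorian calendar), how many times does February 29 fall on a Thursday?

Leap years in 2075–2130: 13 of them.
Feb 29 weekday advances by 5 (mod 7) from one leap year to the next four years later (or differs when a century non-leap intervenes).
Leap-day weekdays: 2076:Sat 2080:Thu✓ 2084:Tue 2088:Sun 2092:Fri 2096:Wed 2104:Fri 2108:Wed 2112:Mon 2116:Sat 2120:Thu✓ 2124:Tue 2128:Sun
Thursday: 2080, 2120 → 2.

2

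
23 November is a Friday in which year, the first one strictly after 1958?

From one year to the next, a fixed date's weekday advances by 1, or by 2 when a Feb 29 lies between the two dates.
1958: November 23 is Sunday.
1959: Monday (+1)
1960: Wednesday (+2)
1961: Thursday (+1)
1962: Friday (+1)
23 November falls on a Friday in 1962.

1962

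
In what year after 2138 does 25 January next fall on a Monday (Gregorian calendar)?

From one year to the next, a fixed date's weekday advances by 1, or by 2 when a Feb 29 lies between the two dates.
2138: January 25 is Saturday.
2139: Sunday (+1)
2140: Monday (+1)
25 January falls on a Monday in 2140.

2140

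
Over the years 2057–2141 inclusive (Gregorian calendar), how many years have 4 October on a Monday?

12

Track 4 October's weekday year by year (advancing +1, or +2 across a Feb 29):
  2057: Thu  2058: Fri (+1)  2059: Sat (+1)  2060: Mon (+2) ✓  2061: Tue (+1)
  2062: Wed (+1)  2063: Thu (+1)  2064: Sat (+2)  2065: Sun (+1)  2066: Mon (+1) ✓
  2067: Tue (+1)  2068: Thu (+2)  2069: Fri (+1)  2070: Sat (+1)  … (57 more years) …
  2128: Mon (+2) ✓  2129: Tue (+1)  2130: Wed (+1)  2131: Thu (+1)  2132: Sat (+2)
  2133: Sun (+1)  2134: Mon (+1) ✓  2135: Tue (+1)  2136: Thu (+2)  2137: Fri (+1)
  2138: Sat (+1)  2139: Sun (+1)  2140: Tue (+2)  2141: Wed (+1)
Monday years: 2060, 2066, 2077, 2083, 2088, 2094, 2100, 2106, 2117, 2123, 2128, 2134 — 12 in total.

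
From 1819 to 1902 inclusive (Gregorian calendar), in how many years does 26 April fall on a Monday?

Track 26 April's weekday year by year (advancing +1, or +2 across a Feb 29):
  1819: Mon ✓  1820: Wed (+2)  1821: Thu (+1)  1822: Fri (+1)  1823: Sat (+1)
  1824: Mon (+2) ✓  1825: Tue (+1)  1826: Wed (+1)  1827: Thu (+1)  1828: Sat (+2)
  1829: Sun (+1)  1830: Mon (+1) ✓  1831: Tue (+1)  1832: Thu (+2)  … (56 more years) …
  1889: Fri (+1)  1890: Sat (+1)  1891: Sun (+1)  1892: Tue (+2)  1893: Wed (+1)
  1894: Thu (+1)  1895: Fri (+1)  1896: Sun (+2)  1897: Mon (+1) ✓  1898: Tue (+1)
  1899: Wed (+1)  1900: Thu (+1)  1901: Fri (+1)  1902: Sat (+1)
Monday years: 1819, 1824, 1830, 1841, 1847, 1852, 1858, 1869, 1875, 1880, 1886, 1897 — 12 in total.

12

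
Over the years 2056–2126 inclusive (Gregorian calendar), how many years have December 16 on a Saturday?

Track December 16's weekday year by year (advancing +1, or +2 across a Feb 29):
  2056: Sat ✓  2057: Sun (+1)  2058: Mon (+1)  2059: Tue (+1)  2060: Thu (+2)
  2061: Fri (+1)  2062: Sat (+1) ✓  2063: Sun (+1)  2064: Tue (+2)  2065: Wed (+1)
  2066: Thu (+1)  2067: Fri (+1)  2068: Sun (+2)  2069: Mon (+1)  … (43 more years) …
  2113: Sat (+1) ✓  2114: Sun (+1)  2115: Mon (+1)  2116: Wed (+2)  2117: Thu (+1)
  2118: Fri (+1)  2119: Sat (+1) ✓  2120: Mon (+2)  2121: Tue (+1)  2122: Wed (+1)
  2123: Thu (+1)  2124: Sat (+2) ✓  2125: Sun (+1)  2126: Mon (+1)
Saturday years: 2056, 2062, 2073, 2079, 2084, 2090, 2102, 2113, 2119, 2124 — 10 in total.

10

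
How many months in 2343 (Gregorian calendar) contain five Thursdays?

4

A month of length L has five Thursdays iff its first Thursday is on day ≤ L−28 (so day 1–3 in a 31-day month, 1–2 in a 30-day month, day 1 in a leap February).
Checking each month of 2343: Jan starts Fri (31d); Feb starts Mon (28d); Mar starts Mon (31d); Apr starts Thu (30d) ✓; May starts Sat (31d); Jun starts Tue (30d); Jul starts Thu (31d) ✓; Aug starts Sun (31d); Sep starts Wed (30d) ✓; Oct starts Fri (31d); Nov starts Mon (30d); Dec starts Wed (31d) ✓.
Five-Thursday months: April, July, September, December → 4.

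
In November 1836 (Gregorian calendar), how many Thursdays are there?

November 1836 has 30 days and begins on Tuesday.
The first Thursday is November 3.
Thursdays fall on 3, 10, 17, 24 — that's 4.

4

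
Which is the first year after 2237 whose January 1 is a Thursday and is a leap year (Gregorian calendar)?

2252

Jan 1 advances by 2 weekdays after a leap year and by 1 after a common year.
2237: Jan 1 is Sunday.
2238: Monday
2239: Tuesday
2240: Wednesday (leap)
2241: Friday
2242: Saturday
2243: Sunday
2244: Monday (leap)
2245: Wednesday
2246: Thursday
2247: Friday
2248: Saturday (leap)
2249: Monday
2250: Tuesday
2251: Wednesday
2252: Thursday (leap)
2252 begins on a Thursday and is a leap year.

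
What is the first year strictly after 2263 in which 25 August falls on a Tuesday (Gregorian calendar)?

2268

From one year to the next, a fixed date's weekday advances by 1, or by 2 when a Feb 29 lies between the two dates.
2263: August 25 is Tuesday.
2264: Thursday (+2)
2265: Friday (+1)
2266: Saturday (+1)
2267: Sunday (+1)
2268: Tuesday (+2)
25 August falls on a Tuesday in 2268.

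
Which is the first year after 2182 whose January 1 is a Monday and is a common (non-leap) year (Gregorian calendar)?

2187

Jan 1 advances by 2 weekdays after a leap year and by 1 after a common year.
2182: Jan 1 is Tuesday.
2183: Wednesday
2184: Thursday (leap)
2185: Saturday
2186: Sunday
2187: Monday
2187 begins on a Monday and is a common year.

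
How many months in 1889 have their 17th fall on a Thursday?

Check the 17th of each month of 1889: Jan 17: Thu, Feb 17: Sun, Mar 17: Sun, Apr 17: Wed, May 17: Fri, Jun 17: Mon, Jul 17: Wed, Aug 17: Sat, Sep 17: Tue, Oct 17: Thu, Nov 17: Sun, Dec 17: Tue.
Thursday occurs in January, October — 2 months.

2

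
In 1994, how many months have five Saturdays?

5

A month of length L has five Saturdays iff its first Saturday is on day ≤ L−28 (so day 1–3 in a 31-day month, 1–2 in a 30-day month, day 1 in a leap February).
Checking each month of 1994: Jan starts Sat (31d) ✓; Feb starts Tue (28d); Mar starts Tue (31d); Apr starts Fri (30d) ✓; May starts Sun (31d); Jun starts Wed (30d); Jul starts Fri (31d) ✓; Aug starts Mon (31d); Sep starts Thu (30d); Oct starts Sat (31d) ✓; Nov starts Tue (30d); Dec starts Thu (31d) ✓.
Five-Saturday months: January, April, July, October, December → 5.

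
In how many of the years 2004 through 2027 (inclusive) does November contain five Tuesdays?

8

November has 30 days; it has five Tuesdays when Tuesday falls among the first (month-length − 28) days — i.e. when November 1 is one of Tuesday/Monday.
November 1 by year: 2004:Mon✓ 2005:Tue✓ 2006:Wed 2007:Thu 2008:Sat 2009:Sun 2010:Mon✓ 2011:Tue✓ 2012:Thu 2013:Fri 2014:Sat 2015:Sun 2016:Tue✓ 2017:Wed 2018:Thu 2019:Fri 2020:Sun 2021:Mon✓ 2022:Tue✓ 2023:Wed 2024:Fri 2025:Sat 2026:Sun 2027:Mon✓
Years with five Tuesdays: 2004, 2005, 2010, 2011, 2016, 2021, 2022, 2027 → 8.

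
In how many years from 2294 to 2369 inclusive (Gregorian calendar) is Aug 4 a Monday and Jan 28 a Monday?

2

Check each year's weekday for Aug 4 and Jan 28:
  2294: Sat/Sun  2295: Sun/Mon  2296: Tue/Tue  2297: Wed/Thu  2298: Thu/Fri  2299: Fri/Sat  2300: Sat/Sun  2301: Sun/Mon  2302: Mon/Tue  2303: Tue/Wed  2304: Thu/Thu  2305: Fri/Sat  2306: Sat/Sun  2307: Sun/Mon  …(48 more)…  2356: Sat/Sat  2357: Sun/Mon  2358: Mon/Tue  2359: Tue/Wed  2360: Thu/Thu  2361: Fri/Sat  2362: Sat/Sun  2363: Sun/Mon  2364: Tue/Tue  2365: Wed/Thu  2366: Thu/Fri  2367: Fri/Sat  2368: Sun/Sun  2369: Mon/Tue
Both conditions hold in: 2324, 2352 — 2.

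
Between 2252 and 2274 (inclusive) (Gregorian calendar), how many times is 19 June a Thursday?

3

Track 19 June's weekday year by year (advancing +1, or +2 across a Feb 29):
  2252: Sat  2253: Sun (+1)  2254: Mon (+1)  2255: Tue (+1)  2256: Thu (+2) ✓
  2257: Fri (+1)  2258: Sat (+1)  2259: Sun (+1)  2260: Tue (+2)  2261: Wed (+1)
  2262: Thu (+1) ✓  2263: Fri (+1)  2264: Sun (+2)  2265: Mon (+1)  2266: Tue (+1)
  2267: Wed (+1)  2268: Fri (+2)  2269: Sat (+1)  2270: Sun (+1)  2271: Mon (+1)
  2272: Wed (+2)  2273: Thu (+1) ✓  2274: Fri (+1)
Thursday years: 2256, 2262, 2273 — 3 in total.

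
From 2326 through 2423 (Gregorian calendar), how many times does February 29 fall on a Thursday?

Leap years in 2326–2423: 24 of them.
Feb 29 weekday advances by 5 (mod 7) from one leap year to the next four years later (or differs when a century non-leap intervenes).
Leap-day weekdays: 2328:Wed 2332:Mon 2336:Sat 2340:Thu✓ 2344:Tue 2348:Sun 2352:Fri 2356:Wed 2360:Mon 2364:Sat 2368:Thu✓ 2372:Tue 2376:Sun 2380:Fri 2384:Wed 2388:Mon 2392:Sat 2396:Thu✓ 2400:Tue 2404:Sun 2408:Fri 2412:Wed 2416:Mon 2420:Sat
Thursday: 2340, 2368, 2396 → 3.

3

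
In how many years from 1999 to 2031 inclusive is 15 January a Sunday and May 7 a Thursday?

Check each year's weekday for 15 January and May 7:
  1999: Fri/Fri  2000: Sat/Sun  2001: Mon/Mon  2002: Tue/Tue  2003: Wed/Wed  2004: Thu/Fri  2005: Sat/Sat  2006: Sun/Sun  2007: Mon/Mon  2008: Tue/Wed  2009: Thu/Thu  2010: Fri/Fri  2011: Sat/Sat  2012: Sun/Mon  …(5 more)…  2018: Mon/Mon  2019: Tue/Tue  2020: Wed/Thu  2021: Fri/Fri  2022: Sat/Sat  2023: Sun/Sun  2024: Mon/Tue  2025: Wed/Wed  2026: Thu/Thu  2027: Fri/Fri  2028: Sat/Sun  2029: Mon/Mon  2030: Tue/Tue  2031: Wed/Wed
Both conditions hold in: no year — 0.

0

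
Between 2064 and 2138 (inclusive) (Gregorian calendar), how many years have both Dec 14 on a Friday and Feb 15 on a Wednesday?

Check each year's weekday for Dec 14 and Feb 15:
  2064: Sun/Fri  2065: Mon/Sun  2066: Tue/Mon  2067: Wed/Tue  2068: Fri/Wed ✓  2069: Sat/Fri  2070: Sun/Sat  2071: Mon/Sun  2072: Wed/Mon  2073: Thu/Wed  2074: Fri/Thu  2075: Sat/Fri  2076: Mon/Sat  2077: Tue/Mon  …(47 more)…  2125: Fri/Thu  2126: Sat/Fri  2127: Sun/Sat  2128: Tue/Sun  2129: Wed/Tue  2130: Thu/Wed  2131: Fri/Thu  2132: Sun/Fri  2133: Mon/Sun  2134: Tue/Mon  2135: Wed/Tue  2136: Fri/Wed ✓  2137: Sat/Fri  2138: Sun/Sat
Both conditions hold in: 2068, 2096, 2108, 2136 — 4.

4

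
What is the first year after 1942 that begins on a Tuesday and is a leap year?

Jan 1 advances by 2 weekdays after a leap year and by 1 after a common year.
1942: Jan 1 is Thursday.
1943: Friday
1944: Saturday (leap)
1945: Monday
1946: Tuesday
1947: Wednesday
1948: Thursday (leap)
1949: Saturday
1950: Sunday
1951: Monday
1952: Tuesday (leap)
1952 begins on a Tuesday and is a leap year.

1952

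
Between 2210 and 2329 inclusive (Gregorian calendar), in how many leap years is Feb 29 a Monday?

4

Leap years in 2210–2329: 29 of them.
Feb 29 weekday advances by 5 (mod 7) from one leap year to the next four years later (or differs when a century non-leap intervenes).
Leap-day weekdays: 2212:Sat 2216:Thu 2220:Tue 2224:Sun 2228:Fri 2232:Wed 2236:Mon✓ 2240:Sat 2244:Thu 2248:Tue 2252:Sun 2256:Fri 2260:Wed …(3 more)… 2276:Tue 2280:Sun 2284:Fri 2288:Wed 2292:Mon✓ 2296:Sat 2304:Mon✓ 2308:Sat 2312:Thu 2316:Tue 2320:Sun 2324:Fri 2328:Wed
Monday: 2236, 2264, 2292, 2304 → 4.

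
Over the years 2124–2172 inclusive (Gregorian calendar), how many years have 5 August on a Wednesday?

Track 5 August's weekday year by year (advancing +1, or +2 across a Feb 29):
  2124: Sat  2125: Sun (+1)  2126: Mon (+1)  2127: Tue (+1)  2128: Thu (+2)
  2129: Fri (+1)  2130: Sat (+1)  2131: Sun (+1)  2132: Tue (+2)  2133: Wed (+1) ✓
  2134: Thu (+1)  2135: Fri (+1)  2136: Sun (+2)  2137: Mon (+1)  … (21 more years) …
  2159: Sun (+1)  2160: Tue (+2)  2161: Wed (+1) ✓  2162: Thu (+1)  2163: Fri (+1)
  2164: Sun (+2)  2165: Mon (+1)  2166: Tue (+1)  2167: Wed (+1) ✓  2168: Fri (+2)
  2169: Sat (+1)  2170: Sun (+1)  2171: Mon (+1)  2172: Wed (+2) ✓
Wednesday years: 2133, 2139, 2144, 2150, 2161, 2167, 2172 — 7 in total.

7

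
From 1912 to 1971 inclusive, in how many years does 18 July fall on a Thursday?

9

Track 18 July's weekday year by year (advancing +1, or +2 across a Feb 29):
  1912: Thu ✓  1913: Fri (+1)  1914: Sat (+1)  1915: Sun (+1)  1916: Tue (+2)
  1917: Wed (+1)  1918: Thu (+1) ✓  1919: Fri (+1)  1920: Sun (+2)  1921: Mon (+1)
  1922: Tue (+1)  1923: Wed (+1)  1924: Fri (+2)  1925: Sat (+1)  … (32 more years) …
  1958: Fri (+1)  1959: Sat (+1)  1960: Mon (+2)  1961: Tue (+1)  1962: Wed (+1)
  1963: Thu (+1) ✓  1964: Sat (+2)  1965: Sun (+1)  1966: Mon (+1)  1967: Tue (+1)
  1968: Thu (+2) ✓  1969: Fri (+1)  1970: Sat (+1)  1971: Sun (+1)
Thursday years: 1912, 1918, 1929, 1935, 1940, 1946, 1957, 1963, 1968 — 9 in total.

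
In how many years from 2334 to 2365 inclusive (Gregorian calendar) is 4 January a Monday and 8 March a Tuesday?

Check each year's weekday for 4 January and 8 March:
  2334: Thu/Thu  2335: Fri/Fri  2336: Sat/Sun  2337: Mon/Mon  2338: Tue/Tue  2339: Wed/Wed  2340: Thu/Fri  2341: Sat/Sat  2342: Sun/Sun  2343: Mon/Mon  2344: Tue/Wed  2345: Thu/Thu  2346: Fri/Fri  2347: Sat/Sat  …(4 more)…  2352: Fri/Sat  2353: Sun/Sun  2354: Mon/Mon  2355: Tue/Tue  2356: Wed/Thu  2357: Fri/Fri  2358: Sat/Sat  2359: Sun/Sun  2360: Mon/Tue ✓  2361: Wed/Wed  2362: Thu/Thu  2363: Fri/Fri  2364: Sat/Sun  2365: Mon/Mon
Both conditions hold in: 2360 — 1.

1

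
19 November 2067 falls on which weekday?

January 1, 2067 is a Saturday.
November 19 is day 323 of the year, i.e. 322 days after Jan 1.
322 mod 7 = 0, so advance 0 weekdays from Saturday: Saturday.

Saturday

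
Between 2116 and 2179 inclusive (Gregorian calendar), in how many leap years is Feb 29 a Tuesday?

Leap years in 2116–2179: 16 of them.
Feb 29 weekday advances by 5 (mod 7) from one leap year to the next four years later (or differs when a century non-leap intervenes).
Leap-day weekdays: 2116:Sat 2120:Thu 2124:Tue✓ 2128:Sun 2132:Fri 2136:Wed 2140:Mon 2144:Sat 2148:Thu 2152:Tue✓ 2156:Sun 2160:Fri 2164:Wed 2168:Mon 2172:Sat 2176:Thu
Tuesday: 2124, 2152 → 2.

2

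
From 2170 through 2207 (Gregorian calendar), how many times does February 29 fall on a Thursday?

1

Leap years in 2170–2207: 8 of them.
Feb 29 weekday advances by 5 (mod 7) from one leap year to the next four years later (or differs when a century non-leap intervenes).
Leap-day weekdays: 2172:Sat 2176:Thu✓ 2180:Tue 2184:Sun 2188:Fri 2192:Wed 2196:Mon 2204:Wed
Thursday: 2176 → 1.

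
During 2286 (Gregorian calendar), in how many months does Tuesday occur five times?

4

A month of length L has five Tuesdays iff its first Tuesday is on day ≤ L−28 (so day 1–3 in a 31-day month, 1–2 in a 30-day month, day 1 in a leap February).
Checking each month of 2286: Jan starts Fri (31d); Feb starts Mon (28d); Mar starts Mon (31d) ✓; Apr starts Thu (30d); May starts Sat (31d); Jun starts Tue (30d) ✓; Jul starts Thu (31d); Aug starts Sun (31d) ✓; Sep starts Wed (30d); Oct starts Fri (31d); Nov starts Mon (30d) ✓; Dec starts Wed (31d).
Five-Tuesday months: March, June, August, November → 4.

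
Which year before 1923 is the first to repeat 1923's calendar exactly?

Two years share a calendar iff Jan 1 falls on the same weekday and both are leap or both are common. 1923: Jan 1 is Monday, common year.
1922: Jan 1 Sunday, common
1921: Jan 1 Saturday, common
1920: Jan 1 Thursday, leap
1919: Jan 1 Wednesday, common
1918: Jan 1 Tuesday, common
1917: Jan 1 Monday, common
1917 matches on both conditions.

1917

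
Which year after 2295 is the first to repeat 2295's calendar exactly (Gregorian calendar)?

2301

Two years share a calendar iff Jan 1 falls on the same weekday and both are leap or both are common. 2295: Jan 1 is Tuesday, common year.
2296: Jan 1 Wednesday, leap
2297: Jan 1 Friday, common
2298: Jan 1 Saturday, common
2299: Jan 1 Sunday, common
2300: Jan 1 Monday, common
2301: Jan 1 Tuesday, common
2301 matches on both conditions.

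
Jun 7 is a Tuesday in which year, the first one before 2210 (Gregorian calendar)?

From one year to the next, a fixed date's weekday advances by 1, or by 2 when a Feb 29 lies between the two dates.
2210: June 7 is Thursday.
2209: Wednesday (−1)
2208: Tuesday (−1)
Jun 7 falls on a Tuesday in 2208.

2208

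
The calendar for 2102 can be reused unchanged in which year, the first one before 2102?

Two years share a calendar iff Jan 1 falls on the same weekday and both are leap or both are common. 2102: Jan 1 is Sunday, common year.
2101: Jan 1 Saturday, common
2100: Jan 1 Friday, common
2099: Jan 1 Thursday, common
2098: Jan 1 Wednesday, common
2097: Jan 1 Tuesday, common
2096: Jan 1 Sunday, leap
2095: Jan 1 Saturday, common
2094: Jan 1 Friday, common
2093: Jan 1 Thursday, common
2092: Jan 1 Tuesday, leap
2091: Jan 1 Monday, common
2090: Jan 1 Sunday, common
2090 matches on both conditions.

2090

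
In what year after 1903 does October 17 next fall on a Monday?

1904

From one year to the next, a fixed date's weekday advances by 1, or by 2 when a Feb 29 lies between the two dates.
1903: October 17 is Saturday.
1904: Monday (+2)
October 17 falls on a Monday in 1904.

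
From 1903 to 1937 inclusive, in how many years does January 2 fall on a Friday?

Track January 2's weekday year by year (advancing +1, or +2 across a Feb 29):
  1903: Fri ✓  1904: Sat (+1)  1905: Mon (+2)  1906: Tue (+1)  1907: Wed (+1)
  1908: Thu (+1)  1909: Sat (+2)  1910: Sun (+1)  1911: Mon (+1)  1912: Tue (+1)
  1913: Thu (+2)  1914: Fri (+1) ✓  1915: Sat (+1)  1916: Sun (+1)  … (7 more years) …
  1924: Wed (+1)  1925: Fri (+2) ✓  1926: Sat (+1)  1927: Sun (+1)  1928: Mon (+1)
  1929: Wed (+2)  1930: Thu (+1)  1931: Fri (+1) ✓  1932: Sat (+1)  1933: Mon (+2)
  1934: Tue (+1)  1935: Wed (+1)  1936: Thu (+1)  1937: Sat (+2)
Friday years: 1903, 1914, 1920, 1925, 1931 — 5 in total.

5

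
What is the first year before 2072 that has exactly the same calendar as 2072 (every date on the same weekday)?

Two years share a calendar iff Jan 1 falls on the same weekday and both are leap or both are common. 2072: Jan 1 is Friday, leap year.
2071: Jan 1 Thursday, common
2070: Jan 1 Wednesday, common
2069: Jan 1 Tuesday, common
2068: Jan 1 Sunday, leap
2067: Jan 1 Saturday, common
2066: Jan 1 Friday, common
2065: Jan 1 Thursday, common
2064: Jan 1 Tuesday, leap
2063: Jan 1 Monday, common
2062: Jan 1 Sunday, common
2061: Jan 1 Saturday, common
2060: Jan 1 Thursday, leap
2059: Jan 1 Wednesday, common
2058: Jan 1 Tuesday, common
2057: Jan 1 Monday, common
2056: Jan 1 Saturday, leap
2055: Jan 1 Friday, common
2054: Jan 1 Thursday, common
2053: Jan 1 Wednesday, common
2052: Jan 1 Monday, leap
2051: Jan 1 Sunday, common
2050: Jan 1 Saturday, common
2049: Jan 1 Friday, common
2048: Jan 1 Wednesday, leap
2047: Jan 1 Tuesday, common
2046: Jan 1 Monday, common
2045: Jan 1 Sunday, common
2044: Jan 1 Friday, leap
2044 matches on both conditions.

2044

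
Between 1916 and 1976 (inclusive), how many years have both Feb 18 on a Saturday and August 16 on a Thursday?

Check each year's weekday for Feb 18 and August 16:
  1916: Fri/Wed  1917: Sun/Thu  1918: Mon/Fri  1919: Tue/Sat  1920: Wed/Mon  1921: Fri/Tue  1922: Sat/Wed  1923: Sun/Thu  1924: Mon/Sat  1925: Wed/Sun  1926: Thu/Mon  1927: Fri/Tue  1928: Sat/Thu ✓  1929: Mon/Fri  …(33 more)…  1963: Mon/Fri  1964: Tue/Sun  1965: Thu/Mon  1966: Fri/Tue  1967: Sat/Wed  1968: Sun/Fri  1969: Tue/Sat  1970: Wed/Sun  1971: Thu/Mon  1972: Fri/Wed  1973: Sun/Thu  1974: Mon/Fri  1975: Tue/Sat  1976: Wed/Mon
Both conditions hold in: 1928, 1956 — 2.

2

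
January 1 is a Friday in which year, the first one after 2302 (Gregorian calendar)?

2304

From one year to the next, a fixed date's weekday advances by 1, or by 2 when a Feb 29 lies between the two dates.
2302: January 1 is Wednesday.
2303: Thursday (+1)
2304: Friday (+1)
January 1 falls on a Friday in 2304.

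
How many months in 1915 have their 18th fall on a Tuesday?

Check the 18th of each month of 1915: Jan 18: Mon, Feb 18: Thu, Mar 18: Thu, Apr 18: Sun, May 18: Tue, Jun 18: Fri, Jul 18: Sun, Aug 18: Wed, Sep 18: Sat, Oct 18: Mon, Nov 18: Thu, Dec 18: Sat.
Tuesday occurs in May — 1 month.

1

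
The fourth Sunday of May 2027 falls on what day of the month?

23

May 1, 2027 is a Saturday, so the first Sunday is the 2nd.
The fourth Sunday is 2 + 21 = 23.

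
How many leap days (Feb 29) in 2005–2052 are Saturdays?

2

Leap years in 2005–2052: 12 of them.
Feb 29 weekday advances by 5 (mod 7) from one leap year to the next four years later (or differs when a century non-leap intervenes).
Leap-day weekdays: 2008:Fri 2012:Wed 2016:Mon 2020:Sat✓ 2024:Thu 2028:Tue 2032:Sun 2036:Fri 2040:Wed 2044:Mon 2048:Sat✓ 2052:Thu
Saturday: 2020, 2048 → 2.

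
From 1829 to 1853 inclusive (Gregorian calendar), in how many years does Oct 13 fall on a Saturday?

3

Track Oct 13's weekday year by year (advancing +1, or +2 across a Feb 29):
  1829: Tue  1830: Wed (+1)  1831: Thu (+1)  1832: Sat (+2) ✓  1833: Sun (+1)
  1834: Mon (+1)  1835: Tue (+1)  1836: Thu (+2)  1837: Fri (+1)  1838: Sat (+1) ✓
  1839: Sun (+1)  1840: Tue (+2)  1841: Wed (+1)  1842: Thu (+1)  1843: Fri (+1)
  1844: Sun (+2)  1845: Mon (+1)  1846: Tue (+1)  1847: Wed (+1)  1848: Fri (+2)
  1849: Sat (+1) ✓  1850: Sun (+1)  1851: Mon (+1)  1852: Wed (+2)  1853: Thu (+1)
Saturday years: 1832, 1838, 1849 — 3 in total.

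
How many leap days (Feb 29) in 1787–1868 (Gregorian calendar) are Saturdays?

Leap years in 1787–1868: 20 of them.
Feb 29 weekday advances by 5 (mod 7) from one leap year to the next four years later (or differs when a century non-leap intervenes).
Leap-day weekdays: 1788:Fri 1792:Wed 1796:Mon 1804:Wed 1808:Mon 1812:Sat✓ 1816:Thu 1820:Tue 1824:Sun 1828:Fri 1832:Wed 1836:Mon 1840:Sat✓ 1844:Thu 1848:Tue 1852:Sun 1856:Fri 1860:Wed 1864:Mon 1868:Sat✓
Saturday: 1812, 1840, 1868 → 3.

3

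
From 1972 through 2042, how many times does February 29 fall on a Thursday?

Leap years in 1972–2042: 18 of them.
Feb 29 weekday advances by 5 (mod 7) from one leap year to the next four years later (or differs when a century non-leap intervenes).
Leap-day weekdays: 1972:Tue 1976:Sun 1980:Fri 1984:Wed 1988:Mon 1992:Sat 1996:Thu✓ 2000:Tue 2004:Sun 2008:Fri 2012:Wed 2016:Mon 2020:Sat 2024:Thu✓ 2028:Tue 2032:Sun 2036:Fri 2040:Wed
Thursday: 1996, 2024 → 2.

2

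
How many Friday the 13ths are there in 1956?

Check the 13th of each month of 1956: Jan 13: Fri, Feb 13: Mon, Mar 13: Tue, Apr 13: Fri, May 13: Sun, Jun 13: Wed, Jul 13: Fri, Aug 13: Mon, Sep 13: Thu, Oct 13: Sat, Nov 13: Tue, Dec 13: Thu.
Friday occurs in January, April, July — 3 months.

3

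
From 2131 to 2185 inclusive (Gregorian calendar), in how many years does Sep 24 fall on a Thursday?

Track Sep 24's weekday year by year (advancing +1, or +2 across a Feb 29):
  2131: Mon  2132: Wed (+2)  2133: Thu (+1) ✓  2134: Fri (+1)  2135: Sat (+1)
  2136: Mon (+2)  2137: Tue (+1)  2138: Wed (+1)  2139: Thu (+1) ✓  2140: Sat (+2)
  2141: Sun (+1)  2142: Mon (+1)  2143: Tue (+1)  2144: Thu (+2) ✓  … (27 more years) …
  2172: Thu (+2) ✓  2173: Fri (+1)  2174: Sat (+1)  2175: Sun (+1)  2176: Tue (+2)
  2177: Wed (+1)  2178: Thu (+1) ✓  2179: Fri (+1)  2180: Sun (+2)  2181: Mon (+1)
  2182: Tue (+1)  2183: Wed (+1)  2184: Fri (+2)  2185: Sat (+1)
Thursday years: 2133, 2139, 2144, 2150, 2161, 2167, 2172, 2178 — 8 in total.

8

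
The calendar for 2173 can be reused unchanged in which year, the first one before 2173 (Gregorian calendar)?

2162

Two years share a calendar iff Jan 1 falls on the same weekday and both are leap or both are common. 2173: Jan 1 is Friday, common year.
2172: Jan 1 Wednesday, leap
2171: Jan 1 Tuesday, common
2170: Jan 1 Monday, common
2169: Jan 1 Sunday, common
2168: Jan 1 Friday, leap
2167: Jan 1 Thursday, common
2166: Jan 1 Wednesday, common
2165: Jan 1 Tuesday, common
2164: Jan 1 Sunday, leap
2163: Jan 1 Saturday, common
2162: Jan 1 Friday, common
2162 matches on both conditions.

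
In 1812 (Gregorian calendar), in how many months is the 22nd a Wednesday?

3

Check the 22nd of each month of 1812: Jan 22: Wed, Feb 22: Sat, Mar 22: Sun, Apr 22: Wed, May 22: Fri, Jun 22: Mon, Jul 22: Wed, Aug 22: Sat, Sep 22: Tue, Oct 22: Thu, Nov 22: Sun, Dec 22: Tue.
Wednesday occurs in January, April, July — 3 months.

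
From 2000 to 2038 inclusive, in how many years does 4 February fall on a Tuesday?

Track 4 February's weekday year by year (advancing +1, or +2 across a Feb 29):
  2000: Fri  2001: Sun (+2)  2002: Mon (+1)  2003: Tue (+1) ✓  2004: Wed (+1)
  2005: Fri (+2)  2006: Sat (+1)  2007: Sun (+1)  2008: Mon (+1)  2009: Wed (+2)
  2010: Thu (+1)  2011: Fri (+1)  2012: Sat (+1)  2013: Mon (+2)  … (11 more years) …
  2025: Tue (+2) ✓  2026: Wed (+1)  2027: Thu (+1)  2028: Fri (+1)  2029: Sun (+2)
  2030: Mon (+1)  2031: Tue (+1) ✓  2032: Wed (+1)  2033: Fri (+2)  2034: Sat (+1)
  2035: Sun (+1)  2036: Mon (+1)  2037: Wed (+2)  2038: Thu (+1)
Tuesday years: 2003, 2014, 2020, 2025, 2031 — 5 in total.

5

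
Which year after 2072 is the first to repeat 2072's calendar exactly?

Two years share a calendar iff Jan 1 falls on the same weekday and both are leap or both are common. 2072: Jan 1 is Friday, leap year.
2073: Jan 1 Sunday, common
2074: Jan 1 Monday, common
2075: Jan 1 Tuesday, common
2076: Jan 1 Wednesday, leap
2077: Jan 1 Friday, common
2078: Jan 1 Saturday, common
2079: Jan 1 Sunday, common
2080: Jan 1 Monday, leap
2081: Jan 1 Wednesday, common
2082: Jan 1 Thursday, common
2083: Jan 1 Friday, common
2084: Jan 1 Saturday, leap
2085: Jan 1 Monday, common
2086: Jan 1 Tuesday, common
2087: Jan 1 Wednesday, common
2088: Jan 1 Thursday, leap
2089: Jan 1 Saturday, common
2090: Jan 1 Sunday, common
2091: Jan 1 Monday, common
2092: Jan 1 Tuesday, leap
2093: Jan 1 Thursday, common
2094: Jan 1 Friday, common
2095: Jan 1 Saturday, common
2096: Jan 1 Sunday, leap
2097: Jan 1 Tuesday, common
2098: Jan 1 Wednesday, common
2099: Jan 1 Thursday, common
2100: Jan 1 Friday, common
2101: Jan 1 Saturday, common
2102: Jan 1 Sunday, common
2103: Jan 1 Monday, common
2104: Jan 1 Tuesday, leap
2105: Jan 1 Thursday, common
2106: Jan 1 Friday, common
2107: Jan 1 Saturday, common
2108: Jan 1 Sunday, leap
2109: Jan 1 Tuesday, common
2110: Jan 1 Wednesday, common
2111: Jan 1 Thursday, common
2112: Jan 1 Friday, leap
2112 matches on both conditions.

2112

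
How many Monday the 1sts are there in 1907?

Check the 1st of each month of 1907: Jan 1: Tue, Feb 1: Fri, Mar 1: Fri, Apr 1: Mon, May 1: Wed, Jun 1: Sat, Jul 1: Mon, Aug 1: Thu, Sep 1: Sun, Oct 1: Tue, Nov 1: Fri, Dec 1: Sun.
Monday occurs in April, July — 2 months.

2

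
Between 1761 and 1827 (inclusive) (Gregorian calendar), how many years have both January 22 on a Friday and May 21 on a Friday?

7

Check each year's weekday for January 22 and May 21:
  1761: Thu/Thu  1762: Fri/Fri ✓  1763: Sat/Sat  1764: Sun/Mon  1765: Tue/Tue  1766: Wed/Wed  1767: Thu/Thu  1768: Fri/Sat  1769: Sun/Sun  1770: Mon/Mon  1771: Tue/Tue  1772: Wed/Thu  1773: Fri/Fri ✓  1774: Sat/Sat  …(39 more)…  1814: Sat/Sat  1815: Sun/Sun  1816: Mon/Tue  1817: Wed/Wed  1818: Thu/Thu  1819: Fri/Fri ✓  1820: Sat/Sun  1821: Mon/Mon  1822: Tue/Tue  1823: Wed/Wed  1824: Thu/Fri  1825: Sat/Sat  1826: Sun/Sun  1827: Mon/Mon
Both conditions hold in: 1762, 1773, 1779, 1790, 1802, 1813, 1819 — 7.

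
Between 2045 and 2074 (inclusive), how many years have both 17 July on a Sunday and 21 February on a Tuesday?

0

Check each year's weekday for 17 July and 21 February:
  2045: Mon/Tue  2046: Tue/Wed  2047: Wed/Thu  2048: Fri/Fri  2049: Sat/Sun  2050: Sun/Mon  2051: Mon/Tue  2052: Wed/Wed  2053: Thu/Fri  2054: Fri/Sat  2055: Sat/Sun  2056: Mon/Mon  2057: Tue/Wed  2058: Wed/Thu  2059: Thu/Fri  2060: Sat/Sat  2061: Sun/Mon  2062: Mon/Tue  2063: Tue/Wed  2064: Thu/Thu  2065: Fri/Sat  2066: Sat/Sun  2067: Sun/Mon  2068: Tue/Tue  2069: Wed/Thu  2070: Thu/Fri  2071: Fri/Sat  2072: Sun/Sun  2073: Mon/Tue  2074: Tue/Wed
Both conditions hold in: no year — 0.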